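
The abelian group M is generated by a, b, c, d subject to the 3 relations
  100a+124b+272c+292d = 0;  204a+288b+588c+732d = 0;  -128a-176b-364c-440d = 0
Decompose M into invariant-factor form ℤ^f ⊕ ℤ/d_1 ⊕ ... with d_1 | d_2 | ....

Answer: M ≅ ℤ^1 ⊕ ℤ/4 ⊕ ℤ/12 ⊕ ℤ/36

Derivation:
rank_ℚ(R)=3; free=4−3=1
SNF(R) diag = [4, 12, 36] → torsion [4, 12, 36]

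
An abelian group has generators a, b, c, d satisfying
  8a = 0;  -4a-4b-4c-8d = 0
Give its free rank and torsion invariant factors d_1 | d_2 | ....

Answer: M ≅ ℤ^2 ⊕ ℤ/4 ⊕ ℤ/8

Derivation:
rank_ℚ(R)=2; free=4−2=2
SNF(R) diag = [4, 8] → torsion [4, 8]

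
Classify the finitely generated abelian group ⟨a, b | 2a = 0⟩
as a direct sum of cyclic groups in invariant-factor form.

Answer: M ≅ ℤ^1 ⊕ ℤ/2

Derivation:
rank_ℚ(R)=1; free=2−1=1
SNF(R) diag = [2] → torsion [2]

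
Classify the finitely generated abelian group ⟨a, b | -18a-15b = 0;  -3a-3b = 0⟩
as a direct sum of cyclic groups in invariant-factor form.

rank_ℚ(R)=2; free=2−2=0
SNF(R) diag = [3, 3] → torsion [3, 3]

Answer: M ≅ ℤ/3 ⊕ ℤ/3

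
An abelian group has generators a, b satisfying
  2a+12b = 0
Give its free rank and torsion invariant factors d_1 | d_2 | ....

Answer: M ≅ ℤ^1 ⊕ ℤ/2

Derivation:
rank_ℚ(R)=1; free=2−1=1
SNF(R) diag = [2] → torsion [2]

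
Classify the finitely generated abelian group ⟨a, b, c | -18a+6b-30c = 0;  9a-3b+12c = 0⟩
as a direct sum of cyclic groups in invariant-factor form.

rank_ℚ(R)=2; free=3−2=1
SNF(R) diag = [3, 6] → torsion [3, 6]

Answer: M ≅ ℤ^1 ⊕ ℤ/3 ⊕ ℤ/6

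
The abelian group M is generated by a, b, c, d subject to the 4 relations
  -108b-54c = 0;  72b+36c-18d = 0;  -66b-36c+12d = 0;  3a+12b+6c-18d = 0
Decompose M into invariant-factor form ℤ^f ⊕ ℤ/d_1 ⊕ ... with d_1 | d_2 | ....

Answer: M ≅ ℤ/3 ⊕ ℤ/6 ⊕ ℤ/18 ⊕ ℤ/54

Derivation:
rank_ℚ(R)=4; free=4−4=0
SNF(R) diag = [3, 6, 18, 54] → torsion [3, 6, 18, 54]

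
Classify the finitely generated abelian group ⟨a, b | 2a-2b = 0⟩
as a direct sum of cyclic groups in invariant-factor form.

Answer: M ≅ ℤ^1 ⊕ ℤ/2

Derivation:
rank_ℚ(R)=1; free=2−1=1
SNF(R) diag = [2] → torsion [2]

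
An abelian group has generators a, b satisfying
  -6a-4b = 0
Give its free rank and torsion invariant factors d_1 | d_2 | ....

rank_ℚ(R)=1; free=2−1=1
SNF(R) diag = [2] → torsion [2]

Answer: M ≅ ℤ^1 ⊕ ℤ/2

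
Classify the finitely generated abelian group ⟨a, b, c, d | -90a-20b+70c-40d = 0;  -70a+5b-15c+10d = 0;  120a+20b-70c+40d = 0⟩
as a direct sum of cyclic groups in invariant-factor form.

Answer: M ≅ ℤ^1 ⊕ ℤ/5 ⊕ ℤ/10 ⊕ ℤ/30

Derivation:
rank_ℚ(R)=3; free=4−3=1
SNF(R) diag = [5, 10, 30] → torsion [5, 10, 30]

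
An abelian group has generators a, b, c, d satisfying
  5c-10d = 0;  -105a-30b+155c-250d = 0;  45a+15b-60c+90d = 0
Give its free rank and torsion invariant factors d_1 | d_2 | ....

rank_ℚ(R)=3; free=4−3=1
SNF(R) diag = [5, 15, 15] → torsion [5, 15, 15]

Answer: M ≅ ℤ^1 ⊕ ℤ/5 ⊕ ℤ/15 ⊕ ℤ/15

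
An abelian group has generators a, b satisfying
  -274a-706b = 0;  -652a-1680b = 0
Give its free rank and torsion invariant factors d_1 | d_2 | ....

rank_ℚ(R)=2; free=2−2=0
SNF(R) diag = [2, 4] → torsion [2, 4]

Answer: M ≅ ℤ/2 ⊕ ℤ/4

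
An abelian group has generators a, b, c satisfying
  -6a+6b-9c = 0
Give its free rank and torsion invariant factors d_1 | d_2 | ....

rank_ℚ(R)=1; free=3−1=2
SNF(R) diag = [3] → torsion [3]

Answer: M ≅ ℤ^2 ⊕ ℤ/3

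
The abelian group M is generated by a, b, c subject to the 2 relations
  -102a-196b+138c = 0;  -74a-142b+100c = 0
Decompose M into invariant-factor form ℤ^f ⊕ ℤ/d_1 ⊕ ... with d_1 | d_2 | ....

rank_ℚ(R)=2; free=3−2=1
SNF(R) diag = [2, 2] → torsion [2, 2]

Answer: M ≅ ℤ^1 ⊕ ℤ/2 ⊕ ℤ/2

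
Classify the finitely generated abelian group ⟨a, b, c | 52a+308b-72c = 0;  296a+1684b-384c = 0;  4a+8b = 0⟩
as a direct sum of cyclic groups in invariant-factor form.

Answer: M ≅ ℤ/4 ⊕ ℤ/12 ⊕ ℤ/24

Derivation:
rank_ℚ(R)=3; free=3−3=0
SNF(R) diag = [4, 12, 24] → torsion [4, 12, 24]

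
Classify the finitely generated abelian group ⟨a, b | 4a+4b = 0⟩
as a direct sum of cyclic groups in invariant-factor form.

Answer: M ≅ ℤ^1 ⊕ ℤ/4

Derivation:
rank_ℚ(R)=1; free=2−1=1
SNF(R) diag = [4] → torsion [4]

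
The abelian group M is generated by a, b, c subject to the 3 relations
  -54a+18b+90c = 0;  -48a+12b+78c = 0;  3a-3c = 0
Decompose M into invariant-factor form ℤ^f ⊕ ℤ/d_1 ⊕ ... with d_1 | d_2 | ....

Answer: M ≅ ℤ/3 ⊕ ℤ/6 ⊕ ℤ/18

Derivation:
rank_ℚ(R)=3; free=3−3=0
SNF(R) diag = [3, 6, 18] → torsion [3, 6, 18]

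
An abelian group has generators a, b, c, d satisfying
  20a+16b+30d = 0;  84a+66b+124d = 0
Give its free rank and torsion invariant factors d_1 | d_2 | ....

Answer: M ≅ ℤ^2 ⊕ ℤ/2 ⊕ ℤ/2

Derivation:
rank_ℚ(R)=2; free=4−2=2
SNF(R) diag = [2, 2] → torsion [2, 2]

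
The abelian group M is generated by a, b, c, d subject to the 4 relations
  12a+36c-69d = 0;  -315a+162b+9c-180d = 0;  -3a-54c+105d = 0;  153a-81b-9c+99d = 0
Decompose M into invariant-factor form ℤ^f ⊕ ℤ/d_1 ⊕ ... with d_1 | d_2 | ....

Answer: M ≅ ℤ/3 ⊕ ℤ/9 ⊕ ℤ/27 ⊕ ℤ/81

Derivation:
rank_ℚ(R)=4; free=4−4=0
SNF(R) diag = [3, 9, 27, 81] → torsion [3, 9, 27, 81]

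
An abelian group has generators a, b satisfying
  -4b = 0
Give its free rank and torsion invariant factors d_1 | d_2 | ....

Answer: M ≅ ℤ^1 ⊕ ℤ/4

Derivation:
rank_ℚ(R)=1; free=2−1=1
SNF(R) diag = [4] → torsion [4]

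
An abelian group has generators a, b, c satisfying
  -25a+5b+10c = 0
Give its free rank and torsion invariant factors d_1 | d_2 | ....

rank_ℚ(R)=1; free=3−1=2
SNF(R) diag = [5] → torsion [5]

Answer: M ≅ ℤ^2 ⊕ ℤ/5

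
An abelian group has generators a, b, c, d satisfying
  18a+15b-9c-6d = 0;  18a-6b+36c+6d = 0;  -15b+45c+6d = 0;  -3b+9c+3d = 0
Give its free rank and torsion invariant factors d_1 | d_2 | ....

rank_ℚ(R)=4; free=4−4=0
SNF(R) diag = [3, 9, 18, 18] → torsion [3, 9, 18, 18]

Answer: M ≅ ℤ/3 ⊕ ℤ/9 ⊕ ℤ/18 ⊕ ℤ/18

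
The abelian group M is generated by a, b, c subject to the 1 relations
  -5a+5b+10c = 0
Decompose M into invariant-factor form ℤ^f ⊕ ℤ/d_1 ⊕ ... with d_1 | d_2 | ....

Answer: M ≅ ℤ^2 ⊕ ℤ/5

Derivation:
rank_ℚ(R)=1; free=3−1=2
SNF(R) diag = [5] → torsion [5]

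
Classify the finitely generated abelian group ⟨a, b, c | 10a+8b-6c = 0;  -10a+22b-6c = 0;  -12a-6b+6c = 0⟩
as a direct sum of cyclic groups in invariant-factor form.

Answer: M ≅ ℤ/2 ⊕ ℤ/6 ⊕ ℤ/6

Derivation:
rank_ℚ(R)=3; free=3−3=0
SNF(R) diag = [2, 6, 6] → torsion [2, 6, 6]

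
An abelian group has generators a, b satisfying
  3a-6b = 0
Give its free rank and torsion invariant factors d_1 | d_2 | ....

Answer: M ≅ ℤ^1 ⊕ ℤ/3

Derivation:
rank_ℚ(R)=1; free=2−1=1
SNF(R) diag = [3] → torsion [3]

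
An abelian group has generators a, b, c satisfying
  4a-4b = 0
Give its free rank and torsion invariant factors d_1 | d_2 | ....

Answer: M ≅ ℤ^2 ⊕ ℤ/4

Derivation:
rank_ℚ(R)=1; free=3−1=2
SNF(R) diag = [4] → torsion [4]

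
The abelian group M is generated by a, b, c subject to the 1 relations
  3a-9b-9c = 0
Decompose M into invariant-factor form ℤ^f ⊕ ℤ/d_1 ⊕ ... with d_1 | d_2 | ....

rank_ℚ(R)=1; free=3−1=2
SNF(R) diag = [3] → torsion [3]

Answer: M ≅ ℤ^2 ⊕ ℤ/3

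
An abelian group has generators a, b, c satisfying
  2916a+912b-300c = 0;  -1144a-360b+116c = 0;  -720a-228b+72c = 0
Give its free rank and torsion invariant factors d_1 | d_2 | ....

rank_ℚ(R)=3; free=3−3=0
SNF(R) diag = [4, 12, 12] → torsion [4, 12, 12]

Answer: M ≅ ℤ/4 ⊕ ℤ/12 ⊕ ℤ/12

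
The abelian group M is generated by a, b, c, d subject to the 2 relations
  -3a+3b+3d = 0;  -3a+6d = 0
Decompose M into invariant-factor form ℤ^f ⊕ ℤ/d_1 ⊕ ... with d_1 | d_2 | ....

rank_ℚ(R)=2; free=4−2=2
SNF(R) diag = [3, 3] → torsion [3, 3]

Answer: M ≅ ℤ^2 ⊕ ℤ/3 ⊕ ℤ/3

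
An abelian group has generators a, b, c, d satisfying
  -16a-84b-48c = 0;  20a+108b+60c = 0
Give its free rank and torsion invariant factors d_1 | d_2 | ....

rank_ℚ(R)=2; free=4−2=2
SNF(R) diag = [4, 12] → torsion [4, 12]

Answer: M ≅ ℤ^2 ⊕ ℤ/4 ⊕ ℤ/12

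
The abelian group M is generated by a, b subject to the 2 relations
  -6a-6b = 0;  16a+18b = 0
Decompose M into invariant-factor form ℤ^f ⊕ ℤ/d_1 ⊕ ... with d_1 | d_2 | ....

rank_ℚ(R)=2; free=2−2=0
SNF(R) diag = [2, 6] → torsion [2, 6]

Answer: M ≅ ℤ/2 ⊕ ℤ/6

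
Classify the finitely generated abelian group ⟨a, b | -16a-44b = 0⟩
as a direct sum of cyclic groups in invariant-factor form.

Answer: M ≅ ℤ^1 ⊕ ℤ/4

Derivation:
rank_ℚ(R)=1; free=2−1=1
SNF(R) diag = [4] → torsion [4]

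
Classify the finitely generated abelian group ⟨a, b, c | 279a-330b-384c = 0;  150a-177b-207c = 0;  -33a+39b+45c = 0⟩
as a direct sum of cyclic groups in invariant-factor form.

Answer: M ≅ ℤ/3 ⊕ ℤ/3 ⊕ ℤ/6

Derivation:
rank_ℚ(R)=3; free=3−3=0
SNF(R) diag = [3, 3, 6] → torsion [3, 3, 6]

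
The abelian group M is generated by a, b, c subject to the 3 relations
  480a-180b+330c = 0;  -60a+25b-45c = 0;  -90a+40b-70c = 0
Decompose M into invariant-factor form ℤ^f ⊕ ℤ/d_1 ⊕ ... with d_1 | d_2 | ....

rank_ℚ(R)=3; free=3−3=0
SNF(R) diag = [5, 10, 30] → torsion [5, 10, 30]

Answer: M ≅ ℤ/5 ⊕ ℤ/10 ⊕ ℤ/30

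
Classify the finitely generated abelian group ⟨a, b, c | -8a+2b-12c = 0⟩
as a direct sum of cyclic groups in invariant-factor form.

rank_ℚ(R)=1; free=3−1=2
SNF(R) diag = [2] → torsion [2]

Answer: M ≅ ℤ^2 ⊕ ℤ/2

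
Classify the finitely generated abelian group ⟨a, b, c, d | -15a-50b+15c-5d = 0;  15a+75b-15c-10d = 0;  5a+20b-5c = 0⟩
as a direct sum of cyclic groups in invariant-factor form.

Answer: M ≅ ℤ^1 ⊕ ℤ/5 ⊕ ℤ/5 ⊕ ℤ/5

Derivation:
rank_ℚ(R)=3; free=4−3=1
SNF(R) diag = [5, 5, 5] → torsion [5, 5, 5]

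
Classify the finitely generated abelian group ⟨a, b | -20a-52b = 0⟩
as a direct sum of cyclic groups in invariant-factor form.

Answer: M ≅ ℤ^1 ⊕ ℤ/4

Derivation:
rank_ℚ(R)=1; free=2−1=1
SNF(R) diag = [4] → torsion [4]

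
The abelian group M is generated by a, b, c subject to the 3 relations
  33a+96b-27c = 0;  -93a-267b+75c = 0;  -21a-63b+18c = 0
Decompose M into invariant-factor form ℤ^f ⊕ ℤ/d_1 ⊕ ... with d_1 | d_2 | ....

rank_ℚ(R)=3; free=3−3=0
SNF(R) diag = [3, 3, 3] → torsion [3, 3, 3]

Answer: M ≅ ℤ/3 ⊕ ℤ/3 ⊕ ℤ/3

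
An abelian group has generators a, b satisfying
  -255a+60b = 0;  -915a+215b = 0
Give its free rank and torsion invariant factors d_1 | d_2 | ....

Answer: M ≅ ℤ/5 ⊕ ℤ/15

Derivation:
rank_ℚ(R)=2; free=2−2=0
SNF(R) diag = [5, 15] → torsion [5, 15]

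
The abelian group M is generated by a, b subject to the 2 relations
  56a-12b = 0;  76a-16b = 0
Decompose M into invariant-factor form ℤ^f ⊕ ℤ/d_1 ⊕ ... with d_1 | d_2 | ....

Answer: M ≅ ℤ/4 ⊕ ℤ/4

Derivation:
rank_ℚ(R)=2; free=2−2=0
SNF(R) diag = [4, 4] → torsion [4, 4]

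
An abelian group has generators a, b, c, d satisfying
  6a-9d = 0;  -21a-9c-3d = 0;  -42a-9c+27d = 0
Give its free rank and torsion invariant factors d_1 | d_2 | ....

Answer: M ≅ ℤ^1 ⊕ ℤ/3 ⊕ ℤ/3 ⊕ ℤ/9

Derivation:
rank_ℚ(R)=3; free=4−3=1
SNF(R) diag = [3, 3, 9] → torsion [3, 3, 9]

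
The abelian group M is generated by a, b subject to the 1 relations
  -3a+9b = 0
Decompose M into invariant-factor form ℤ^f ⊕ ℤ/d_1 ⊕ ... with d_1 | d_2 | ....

rank_ℚ(R)=1; free=2−1=1
SNF(R) diag = [3] → torsion [3]

Answer: M ≅ ℤ^1 ⊕ ℤ/3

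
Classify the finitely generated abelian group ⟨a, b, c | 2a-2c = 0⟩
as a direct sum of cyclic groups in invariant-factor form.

Answer: M ≅ ℤ^2 ⊕ ℤ/2

Derivation:
rank_ℚ(R)=1; free=3−1=2
SNF(R) diag = [2] → torsion [2]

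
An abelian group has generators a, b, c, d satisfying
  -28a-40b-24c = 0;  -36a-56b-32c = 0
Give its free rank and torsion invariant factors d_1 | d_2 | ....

rank_ℚ(R)=2; free=4−2=2
SNF(R) diag = [4, 8] → torsion [4, 8]

Answer: M ≅ ℤ^2 ⊕ ℤ/4 ⊕ ℤ/8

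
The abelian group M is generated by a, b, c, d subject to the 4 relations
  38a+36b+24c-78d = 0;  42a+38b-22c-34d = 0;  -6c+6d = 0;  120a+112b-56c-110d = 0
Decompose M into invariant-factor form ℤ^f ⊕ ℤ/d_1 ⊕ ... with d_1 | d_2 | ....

rank_ℚ(R)=4; free=4−4=0
SNF(R) diag = [2, 2, 6, 18] → torsion [2, 2, 6, 18]

Answer: M ≅ ℤ/2 ⊕ ℤ/2 ⊕ ℤ/6 ⊕ ℤ/18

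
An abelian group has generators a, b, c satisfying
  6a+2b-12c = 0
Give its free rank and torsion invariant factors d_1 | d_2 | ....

rank_ℚ(R)=1; free=3−1=2
SNF(R) diag = [2] → torsion [2]

Answer: M ≅ ℤ^2 ⊕ ℤ/2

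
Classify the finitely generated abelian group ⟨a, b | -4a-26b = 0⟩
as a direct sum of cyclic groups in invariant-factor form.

Answer: M ≅ ℤ^1 ⊕ ℤ/2

Derivation:
rank_ℚ(R)=1; free=2−1=1
SNF(R) diag = [2] → torsion [2]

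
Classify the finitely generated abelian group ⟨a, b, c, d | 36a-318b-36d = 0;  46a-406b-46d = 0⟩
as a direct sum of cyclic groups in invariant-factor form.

Answer: M ≅ ℤ^2 ⊕ ℤ/2 ⊕ ℤ/6

Derivation:
rank_ℚ(R)=2; free=4−2=2
SNF(R) diag = [2, 6] → torsion [2, 6]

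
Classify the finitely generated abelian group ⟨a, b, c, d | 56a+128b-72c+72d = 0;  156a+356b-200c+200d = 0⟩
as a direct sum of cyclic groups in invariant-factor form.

rank_ℚ(R)=2; free=4−2=2
SNF(R) diag = [4, 8] → torsion [4, 8]

Answer: M ≅ ℤ^2 ⊕ ℤ/4 ⊕ ℤ/8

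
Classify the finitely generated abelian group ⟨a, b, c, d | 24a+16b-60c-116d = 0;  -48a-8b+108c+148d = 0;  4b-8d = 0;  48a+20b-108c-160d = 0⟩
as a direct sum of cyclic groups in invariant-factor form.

Answer: M ≅ ℤ/4 ⊕ ℤ/12 ⊕ ℤ/12 ⊕ ℤ/24

Derivation:
rank_ℚ(R)=4; free=4−4=0
SNF(R) diag = [4, 12, 12, 24] → torsion [4, 12, 12, 24]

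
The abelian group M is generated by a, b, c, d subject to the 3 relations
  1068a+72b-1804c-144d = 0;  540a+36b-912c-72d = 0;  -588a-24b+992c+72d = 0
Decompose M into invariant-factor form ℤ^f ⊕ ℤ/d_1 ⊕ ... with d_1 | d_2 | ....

Answer: M ≅ ℤ^1 ⊕ ℤ/4 ⊕ ℤ/12 ⊕ ℤ/36

Derivation:
rank_ℚ(R)=3; free=4−3=1
SNF(R) diag = [4, 12, 36] → torsion [4, 12, 36]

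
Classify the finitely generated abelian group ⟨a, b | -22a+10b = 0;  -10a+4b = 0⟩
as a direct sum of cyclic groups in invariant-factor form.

rank_ℚ(R)=2; free=2−2=0
SNF(R) diag = [2, 6] → torsion [2, 6]

Answer: M ≅ ℤ/2 ⊕ ℤ/6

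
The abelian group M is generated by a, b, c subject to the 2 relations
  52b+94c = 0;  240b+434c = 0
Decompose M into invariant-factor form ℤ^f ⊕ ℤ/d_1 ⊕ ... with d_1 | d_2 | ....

rank_ℚ(R)=2; free=3−2=1
SNF(R) diag = [2, 4] → torsion [2, 4]

Answer: M ≅ ℤ^1 ⊕ ℤ/2 ⊕ ℤ/4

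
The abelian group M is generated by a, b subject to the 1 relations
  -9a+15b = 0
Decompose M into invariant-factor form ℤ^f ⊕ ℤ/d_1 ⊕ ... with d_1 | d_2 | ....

rank_ℚ(R)=1; free=2−1=1
SNF(R) diag = [3] → torsion [3]

Answer: M ≅ ℤ^1 ⊕ ℤ/3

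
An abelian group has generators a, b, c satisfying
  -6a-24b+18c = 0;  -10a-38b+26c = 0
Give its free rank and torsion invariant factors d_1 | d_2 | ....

Answer: M ≅ ℤ^1 ⊕ ℤ/2 ⊕ ℤ/6

Derivation:
rank_ℚ(R)=2; free=3−2=1
SNF(R) diag = [2, 6] → torsion [2, 6]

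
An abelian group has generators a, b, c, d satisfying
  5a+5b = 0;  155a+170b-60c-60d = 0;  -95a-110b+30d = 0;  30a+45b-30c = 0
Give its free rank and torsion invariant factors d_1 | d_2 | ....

Answer: M ≅ ℤ/5 ⊕ ℤ/15 ⊕ ℤ/30 ⊕ ℤ/90

Derivation:
rank_ℚ(R)=4; free=4−4=0
SNF(R) diag = [5, 15, 30, 90] → torsion [5, 15, 30, 90]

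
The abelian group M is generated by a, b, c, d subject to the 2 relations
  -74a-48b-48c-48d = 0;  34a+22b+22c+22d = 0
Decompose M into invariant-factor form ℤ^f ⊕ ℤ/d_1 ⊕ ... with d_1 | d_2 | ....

Answer: M ≅ ℤ^2 ⊕ ℤ/2 ⊕ ℤ/2

Derivation:
rank_ℚ(R)=2; free=4−2=2
SNF(R) diag = [2, 2] → torsion [2, 2]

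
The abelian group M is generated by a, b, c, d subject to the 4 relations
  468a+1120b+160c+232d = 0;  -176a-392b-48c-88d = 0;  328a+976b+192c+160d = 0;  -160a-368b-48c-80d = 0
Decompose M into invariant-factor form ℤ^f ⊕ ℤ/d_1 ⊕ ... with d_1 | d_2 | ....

rank_ℚ(R)=4; free=4−4=0
SNF(R) diag = [4, 8, 16, 32] → torsion [4, 8, 16, 32]

Answer: M ≅ ℤ/4 ⊕ ℤ/8 ⊕ ℤ/16 ⊕ ℤ/32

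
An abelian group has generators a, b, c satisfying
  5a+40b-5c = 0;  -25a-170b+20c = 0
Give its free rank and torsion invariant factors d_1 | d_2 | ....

Answer: M ≅ ℤ^1 ⊕ ℤ/5 ⊕ ℤ/5

Derivation:
rank_ℚ(R)=2; free=3−2=1
SNF(R) diag = [5, 5] → torsion [5, 5]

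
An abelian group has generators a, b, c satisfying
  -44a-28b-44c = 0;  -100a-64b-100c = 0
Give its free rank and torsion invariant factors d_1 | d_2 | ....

Answer: M ≅ ℤ^1 ⊕ ℤ/4 ⊕ ℤ/4

Derivation:
rank_ℚ(R)=2; free=3−2=1
SNF(R) diag = [4, 4] → torsion [4, 4]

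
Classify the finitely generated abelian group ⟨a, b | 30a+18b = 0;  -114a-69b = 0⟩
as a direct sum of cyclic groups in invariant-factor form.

Answer: M ≅ ℤ/3 ⊕ ℤ/6

Derivation:
rank_ℚ(R)=2; free=2−2=0
SNF(R) diag = [3, 6] → torsion [3, 6]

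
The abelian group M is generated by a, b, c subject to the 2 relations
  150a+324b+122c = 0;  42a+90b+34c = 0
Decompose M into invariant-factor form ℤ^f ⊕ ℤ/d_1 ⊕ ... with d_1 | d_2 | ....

rank_ℚ(R)=2; free=3−2=1
SNF(R) diag = [2, 6] → torsion [2, 6]

Answer: M ≅ ℤ^1 ⊕ ℤ/2 ⊕ ℤ/6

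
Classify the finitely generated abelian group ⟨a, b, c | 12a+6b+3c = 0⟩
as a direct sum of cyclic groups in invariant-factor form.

Answer: M ≅ ℤ^2 ⊕ ℤ/3

Derivation:
rank_ℚ(R)=1; free=3−1=2
SNF(R) diag = [3] → torsion [3]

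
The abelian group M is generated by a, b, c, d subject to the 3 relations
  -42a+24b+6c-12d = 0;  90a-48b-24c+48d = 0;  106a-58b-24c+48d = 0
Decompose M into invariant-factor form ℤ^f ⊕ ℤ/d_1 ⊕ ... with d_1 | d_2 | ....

rank_ℚ(R)=3; free=4−3=1
SNF(R) diag = [2, 6, 6] → torsion [2, 6, 6]

Answer: M ≅ ℤ^1 ⊕ ℤ/2 ⊕ ℤ/6 ⊕ ℤ/6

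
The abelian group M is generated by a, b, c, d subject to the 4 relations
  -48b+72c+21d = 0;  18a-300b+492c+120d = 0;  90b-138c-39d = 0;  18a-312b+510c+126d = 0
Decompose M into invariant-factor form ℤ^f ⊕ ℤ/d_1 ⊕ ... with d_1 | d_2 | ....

Answer: M ≅ ℤ/3 ⊕ ℤ/6 ⊕ ℤ/6 ⊕ ℤ/18

Derivation:
rank_ℚ(R)=4; free=4−4=0
SNF(R) diag = [3, 6, 6, 18] → torsion [3, 6, 6, 18]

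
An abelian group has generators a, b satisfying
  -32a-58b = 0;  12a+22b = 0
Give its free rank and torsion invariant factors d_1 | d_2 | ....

Answer: M ≅ ℤ/2 ⊕ ℤ/4

Derivation:
rank_ℚ(R)=2; free=2−2=0
SNF(R) diag = [2, 4] → torsion [2, 4]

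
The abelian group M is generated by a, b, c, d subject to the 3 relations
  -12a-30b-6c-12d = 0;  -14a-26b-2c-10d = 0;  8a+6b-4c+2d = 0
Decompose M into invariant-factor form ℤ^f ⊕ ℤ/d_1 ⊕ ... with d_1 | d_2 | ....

rank_ℚ(R)=3; free=4−3=1
SNF(R) diag = [2, 2, 6] → torsion [2, 2, 6]

Answer: M ≅ ℤ^1 ⊕ ℤ/2 ⊕ ℤ/2 ⊕ ℤ/6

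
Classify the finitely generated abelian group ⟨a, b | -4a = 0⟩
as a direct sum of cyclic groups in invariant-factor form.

rank_ℚ(R)=1; free=2−1=1
SNF(R) diag = [4] → torsion [4]

Answer: M ≅ ℤ^1 ⊕ ℤ/4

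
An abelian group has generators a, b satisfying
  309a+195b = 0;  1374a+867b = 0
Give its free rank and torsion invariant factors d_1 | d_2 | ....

Answer: M ≅ ℤ/3 ⊕ ℤ/9

Derivation:
rank_ℚ(R)=2; free=2−2=0
SNF(R) diag = [3, 9] → torsion [3, 9]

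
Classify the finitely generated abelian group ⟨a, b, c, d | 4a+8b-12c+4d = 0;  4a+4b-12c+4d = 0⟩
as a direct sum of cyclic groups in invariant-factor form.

Answer: M ≅ ℤ^2 ⊕ ℤ/4 ⊕ ℤ/4

Derivation:
rank_ℚ(R)=2; free=4−2=2
SNF(R) diag = [4, 4] → torsion [4, 4]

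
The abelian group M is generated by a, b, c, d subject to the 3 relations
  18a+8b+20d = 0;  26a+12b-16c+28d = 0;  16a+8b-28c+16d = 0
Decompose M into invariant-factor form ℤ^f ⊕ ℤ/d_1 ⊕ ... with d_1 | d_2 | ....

Answer: M ≅ ℤ^1 ⊕ ℤ/2 ⊕ ℤ/4 ⊕ ℤ/4

Derivation:
rank_ℚ(R)=3; free=4−3=1
SNF(R) diag = [2, 4, 4] → torsion [2, 4, 4]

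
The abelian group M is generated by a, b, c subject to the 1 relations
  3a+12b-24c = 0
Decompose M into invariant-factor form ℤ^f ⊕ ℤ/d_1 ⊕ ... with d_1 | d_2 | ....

Answer: M ≅ ℤ^2 ⊕ ℤ/3

Derivation:
rank_ℚ(R)=1; free=3−1=2
SNF(R) diag = [3] → torsion [3]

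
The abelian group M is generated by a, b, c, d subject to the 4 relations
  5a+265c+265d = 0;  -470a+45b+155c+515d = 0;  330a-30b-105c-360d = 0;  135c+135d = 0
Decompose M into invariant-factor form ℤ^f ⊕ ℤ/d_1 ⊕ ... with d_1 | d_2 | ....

Answer: M ≅ ℤ/5 ⊕ ℤ/15 ⊕ ℤ/45 ⊕ ℤ/135

Derivation:
rank_ℚ(R)=4; free=4−4=0
SNF(R) diag = [5, 15, 45, 135] → torsion [5, 15, 45, 135]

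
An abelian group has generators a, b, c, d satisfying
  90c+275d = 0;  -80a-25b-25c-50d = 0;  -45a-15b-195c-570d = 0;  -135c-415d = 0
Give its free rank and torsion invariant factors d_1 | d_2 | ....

Answer: M ≅ ℤ/5 ⊕ ℤ/5 ⊕ ℤ/15 ⊕ ℤ/45

Derivation:
rank_ℚ(R)=4; free=4−4=0
SNF(R) diag = [5, 5, 15, 45] → torsion [5, 5, 15, 45]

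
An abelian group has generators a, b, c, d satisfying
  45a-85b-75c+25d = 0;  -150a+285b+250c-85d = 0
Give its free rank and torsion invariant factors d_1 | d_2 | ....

rank_ℚ(R)=2; free=4−2=2
SNF(R) diag = [5, 5] → torsion [5, 5]

Answer: M ≅ ℤ^2 ⊕ ℤ/5 ⊕ ℤ/5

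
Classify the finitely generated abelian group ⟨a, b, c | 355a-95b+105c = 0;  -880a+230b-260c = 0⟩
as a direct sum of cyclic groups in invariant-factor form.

Answer: M ≅ ℤ^1 ⊕ ℤ/5 ⊕ ℤ/10

Derivation:
rank_ℚ(R)=2; free=3−2=1
SNF(R) diag = [5, 10] → torsion [5, 10]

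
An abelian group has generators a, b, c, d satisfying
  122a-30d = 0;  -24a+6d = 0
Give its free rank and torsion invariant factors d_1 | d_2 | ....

Answer: M ≅ ℤ^2 ⊕ ℤ/2 ⊕ ℤ/6

Derivation:
rank_ℚ(R)=2; free=4−2=2
SNF(R) diag = [2, 6] → torsion [2, 6]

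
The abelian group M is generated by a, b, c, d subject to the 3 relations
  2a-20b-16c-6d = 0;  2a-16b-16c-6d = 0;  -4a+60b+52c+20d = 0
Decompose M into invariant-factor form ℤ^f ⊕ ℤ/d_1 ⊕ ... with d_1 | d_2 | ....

rank_ℚ(R)=3; free=4−3=1
SNF(R) diag = [2, 4, 4] → torsion [2, 4, 4]

Answer: M ≅ ℤ^1 ⊕ ℤ/2 ⊕ ℤ/4 ⊕ ℤ/4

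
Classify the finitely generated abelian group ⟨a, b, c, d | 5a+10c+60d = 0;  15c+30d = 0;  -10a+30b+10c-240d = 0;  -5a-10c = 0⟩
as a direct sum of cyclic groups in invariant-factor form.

Answer: M ≅ ℤ/5 ⊕ ℤ/15 ⊕ ℤ/30 ⊕ ℤ/60

Derivation:
rank_ℚ(R)=4; free=4−4=0
SNF(R) diag = [5, 15, 30, 60] → torsion [5, 15, 30, 60]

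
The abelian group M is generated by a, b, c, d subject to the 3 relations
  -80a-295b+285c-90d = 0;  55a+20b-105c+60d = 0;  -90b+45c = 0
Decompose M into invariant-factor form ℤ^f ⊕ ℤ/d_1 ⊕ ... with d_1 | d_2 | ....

Answer: M ≅ ℤ^1 ⊕ ℤ/5 ⊕ ℤ/15 ⊕ ℤ/45

Derivation:
rank_ℚ(R)=3; free=4−3=1
SNF(R) diag = [5, 15, 45] → torsion [5, 15, 45]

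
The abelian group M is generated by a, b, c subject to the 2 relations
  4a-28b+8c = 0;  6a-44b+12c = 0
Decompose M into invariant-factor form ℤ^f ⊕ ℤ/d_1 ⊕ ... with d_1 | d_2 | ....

Answer: M ≅ ℤ^1 ⊕ ℤ/2 ⊕ ℤ/4

Derivation:
rank_ℚ(R)=2; free=3−2=1
SNF(R) diag = [2, 4] → torsion [2, 4]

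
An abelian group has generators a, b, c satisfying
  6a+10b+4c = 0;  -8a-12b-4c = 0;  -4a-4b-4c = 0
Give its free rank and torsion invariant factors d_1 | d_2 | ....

rank_ℚ(R)=3; free=3−3=0
SNF(R) diag = [2, 4, 4] → torsion [2, 4, 4]

Answer: M ≅ ℤ/2 ⊕ ℤ/4 ⊕ ℤ/4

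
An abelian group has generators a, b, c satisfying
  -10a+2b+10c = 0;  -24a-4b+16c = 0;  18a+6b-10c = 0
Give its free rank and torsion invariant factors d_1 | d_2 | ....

rank_ℚ(R)=3; free=3−3=0
SNF(R) diag = [2, 4, 8] → torsion [2, 4, 8]

Answer: M ≅ ℤ/2 ⊕ ℤ/4 ⊕ ℤ/8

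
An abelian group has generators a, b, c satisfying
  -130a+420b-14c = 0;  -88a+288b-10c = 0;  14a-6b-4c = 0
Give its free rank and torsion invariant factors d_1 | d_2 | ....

Answer: M ≅ ℤ/2 ⊕ ℤ/2 ⊕ ℤ/6

Derivation:
rank_ℚ(R)=3; free=3−3=0
SNF(R) diag = [2, 2, 6] → torsion [2, 2, 6]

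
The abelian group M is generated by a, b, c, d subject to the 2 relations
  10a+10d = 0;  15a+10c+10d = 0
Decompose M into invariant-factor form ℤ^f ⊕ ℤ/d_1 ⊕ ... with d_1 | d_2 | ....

rank_ℚ(R)=2; free=4−2=2
SNF(R) diag = [5, 10] → torsion [5, 10]

Answer: M ≅ ℤ^2 ⊕ ℤ/5 ⊕ ℤ/10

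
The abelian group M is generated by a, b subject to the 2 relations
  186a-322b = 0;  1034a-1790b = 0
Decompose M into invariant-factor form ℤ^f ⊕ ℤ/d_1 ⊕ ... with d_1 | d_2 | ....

rank_ℚ(R)=2; free=2−2=0
SNF(R) diag = [2, 4] → torsion [2, 4]

Answer: M ≅ ℤ/2 ⊕ ℤ/4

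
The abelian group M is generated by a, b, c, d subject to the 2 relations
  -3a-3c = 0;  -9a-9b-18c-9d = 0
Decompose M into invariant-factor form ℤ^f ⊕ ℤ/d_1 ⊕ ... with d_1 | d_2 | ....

rank_ℚ(R)=2; free=4−2=2
SNF(R) diag = [3, 9] → torsion [3, 9]

Answer: M ≅ ℤ^2 ⊕ ℤ/3 ⊕ ℤ/9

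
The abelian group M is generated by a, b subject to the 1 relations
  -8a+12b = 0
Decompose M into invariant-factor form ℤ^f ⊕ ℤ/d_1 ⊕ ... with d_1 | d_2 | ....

Answer: M ≅ ℤ^1 ⊕ ℤ/4

Derivation:
rank_ℚ(R)=1; free=2−1=1
SNF(R) diag = [4] → torsion [4]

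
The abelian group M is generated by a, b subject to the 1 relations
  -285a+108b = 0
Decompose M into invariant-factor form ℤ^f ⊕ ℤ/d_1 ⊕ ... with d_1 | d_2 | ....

rank_ℚ(R)=1; free=2−1=1
SNF(R) diag = [3] → torsion [3]

Answer: M ≅ ℤ^1 ⊕ ℤ/3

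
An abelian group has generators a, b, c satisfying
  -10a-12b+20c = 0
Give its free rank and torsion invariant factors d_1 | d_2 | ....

Answer: M ≅ ℤ^2 ⊕ ℤ/2

Derivation:
rank_ℚ(R)=1; free=3−1=2
SNF(R) diag = [2] → torsion [2]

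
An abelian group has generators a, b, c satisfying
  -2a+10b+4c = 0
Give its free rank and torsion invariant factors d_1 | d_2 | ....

rank_ℚ(R)=1; free=3−1=2
SNF(R) diag = [2] → torsion [2]

Answer: M ≅ ℤ^2 ⊕ ℤ/2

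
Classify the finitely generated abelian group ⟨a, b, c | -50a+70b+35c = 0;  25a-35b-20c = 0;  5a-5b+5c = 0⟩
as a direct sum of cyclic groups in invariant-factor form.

Answer: M ≅ ℤ/5 ⊕ ℤ/5 ⊕ ℤ/10

Derivation:
rank_ℚ(R)=3; free=3−3=0
SNF(R) diag = [5, 5, 10] → torsion [5, 5, 10]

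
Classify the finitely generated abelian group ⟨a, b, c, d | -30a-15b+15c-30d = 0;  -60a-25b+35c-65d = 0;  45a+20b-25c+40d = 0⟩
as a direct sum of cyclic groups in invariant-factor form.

rank_ℚ(R)=3; free=4−3=1
SNF(R) diag = [5, 15, 15] → torsion [5, 15, 15]

Answer: M ≅ ℤ^1 ⊕ ℤ/5 ⊕ ℤ/15 ⊕ ℤ/15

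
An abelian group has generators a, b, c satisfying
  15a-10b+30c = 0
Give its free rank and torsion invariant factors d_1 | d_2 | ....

Answer: M ≅ ℤ^2 ⊕ ℤ/5

Derivation:
rank_ℚ(R)=1; free=3−1=2
SNF(R) diag = [5] → torsion [5]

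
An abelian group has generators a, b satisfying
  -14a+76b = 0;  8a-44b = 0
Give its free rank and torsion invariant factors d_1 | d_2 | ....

Answer: M ≅ ℤ/2 ⊕ ℤ/4

Derivation:
rank_ℚ(R)=2; free=2−2=0
SNF(R) diag = [2, 4] → torsion [2, 4]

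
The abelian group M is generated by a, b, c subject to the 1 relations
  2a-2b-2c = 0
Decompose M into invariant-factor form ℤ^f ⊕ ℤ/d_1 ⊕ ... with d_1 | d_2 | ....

Answer: M ≅ ℤ^2 ⊕ ℤ/2

Derivation:
rank_ℚ(R)=1; free=3−1=2
SNF(R) diag = [2] → torsion [2]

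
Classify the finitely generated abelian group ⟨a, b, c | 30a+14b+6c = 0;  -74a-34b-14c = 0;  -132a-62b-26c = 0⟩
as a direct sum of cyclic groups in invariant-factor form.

rank_ℚ(R)=3; free=3−3=0
SNF(R) diag = [2, 2, 4] → torsion [2, 2, 4]

Answer: M ≅ ℤ/2 ⊕ ℤ/2 ⊕ ℤ/4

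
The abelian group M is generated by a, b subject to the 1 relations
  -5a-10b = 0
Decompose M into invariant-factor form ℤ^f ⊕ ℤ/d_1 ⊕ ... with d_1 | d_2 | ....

rank_ℚ(R)=1; free=2−1=1
SNF(R) diag = [5] → torsion [5]

Answer: M ≅ ℤ^1 ⊕ ℤ/5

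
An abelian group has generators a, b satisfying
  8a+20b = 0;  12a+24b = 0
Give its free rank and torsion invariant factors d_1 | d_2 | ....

rank_ℚ(R)=2; free=2−2=0
SNF(R) diag = [4, 12] → torsion [4, 12]

Answer: M ≅ ℤ/4 ⊕ ℤ/12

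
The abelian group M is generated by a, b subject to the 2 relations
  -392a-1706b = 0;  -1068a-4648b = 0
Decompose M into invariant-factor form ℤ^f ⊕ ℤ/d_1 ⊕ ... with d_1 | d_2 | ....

Answer: M ≅ ℤ/2 ⊕ ℤ/4

Derivation:
rank_ℚ(R)=2; free=2−2=0
SNF(R) diag = [2, 4] → torsion [2, 4]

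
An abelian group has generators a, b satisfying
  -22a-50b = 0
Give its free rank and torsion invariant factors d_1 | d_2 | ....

rank_ℚ(R)=1; free=2−1=1
SNF(R) diag = [2] → torsion [2]

Answer: M ≅ ℤ^1 ⊕ ℤ/2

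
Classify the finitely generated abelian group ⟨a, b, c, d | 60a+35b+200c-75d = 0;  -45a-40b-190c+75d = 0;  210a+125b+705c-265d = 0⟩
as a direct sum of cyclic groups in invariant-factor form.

rank_ℚ(R)=3; free=4−3=1
SNF(R) diag = [5, 5, 15] → torsion [5, 5, 15]

Answer: M ≅ ℤ^1 ⊕ ℤ/5 ⊕ ℤ/5 ⊕ ℤ/15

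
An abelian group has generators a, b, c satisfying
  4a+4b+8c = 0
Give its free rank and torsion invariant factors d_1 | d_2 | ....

rank_ℚ(R)=1; free=3−1=2
SNF(R) diag = [4] → torsion [4]

Answer: M ≅ ℤ^2 ⊕ ℤ/4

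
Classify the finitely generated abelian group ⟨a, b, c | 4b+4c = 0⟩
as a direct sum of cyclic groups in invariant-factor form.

rank_ℚ(R)=1; free=3−1=2
SNF(R) diag = [4] → torsion [4]

Answer: M ≅ ℤ^2 ⊕ ℤ/4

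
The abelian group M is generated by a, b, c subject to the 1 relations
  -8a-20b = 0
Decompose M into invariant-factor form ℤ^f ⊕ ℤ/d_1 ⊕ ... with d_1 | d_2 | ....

Answer: M ≅ ℤ^2 ⊕ ℤ/4

Derivation:
rank_ℚ(R)=1; free=3−1=2
SNF(R) diag = [4] → torsion [4]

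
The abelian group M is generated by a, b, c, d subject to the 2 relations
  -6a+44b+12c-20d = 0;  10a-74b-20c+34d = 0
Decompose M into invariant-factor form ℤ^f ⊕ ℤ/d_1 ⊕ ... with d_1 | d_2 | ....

rank_ℚ(R)=2; free=4−2=2
SNF(R) diag = [2, 2] → torsion [2, 2]

Answer: M ≅ ℤ^2 ⊕ ℤ/2 ⊕ ℤ/2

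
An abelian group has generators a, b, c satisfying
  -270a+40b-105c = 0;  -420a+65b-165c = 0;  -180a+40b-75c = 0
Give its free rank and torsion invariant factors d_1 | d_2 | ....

Answer: M ≅ ℤ/5 ⊕ ℤ/15 ⊕ ℤ/30

Derivation:
rank_ℚ(R)=3; free=3−3=0
SNF(R) diag = [5, 15, 30] → torsion [5, 15, 30]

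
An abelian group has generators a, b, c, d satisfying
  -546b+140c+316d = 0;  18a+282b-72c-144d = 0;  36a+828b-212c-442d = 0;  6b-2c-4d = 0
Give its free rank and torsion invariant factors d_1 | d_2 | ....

Answer: M ≅ ℤ/2 ⊕ ℤ/6 ⊕ ℤ/18 ⊕ ℤ/18

Derivation:
rank_ℚ(R)=4; free=4−4=0
SNF(R) diag = [2, 6, 18, 18] → torsion [2, 6, 18, 18]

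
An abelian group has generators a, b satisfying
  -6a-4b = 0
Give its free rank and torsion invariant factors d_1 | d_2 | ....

rank_ℚ(R)=1; free=2−1=1
SNF(R) diag = [2] → torsion [2]

Answer: M ≅ ℤ^1 ⊕ ℤ/2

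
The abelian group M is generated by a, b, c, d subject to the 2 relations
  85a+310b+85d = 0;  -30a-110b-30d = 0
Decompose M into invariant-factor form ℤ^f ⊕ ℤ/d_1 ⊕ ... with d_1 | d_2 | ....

Answer: M ≅ ℤ^2 ⊕ ℤ/5 ⊕ ℤ/10

Derivation:
rank_ℚ(R)=2; free=4−2=2
SNF(R) diag = [5, 10] → torsion [5, 10]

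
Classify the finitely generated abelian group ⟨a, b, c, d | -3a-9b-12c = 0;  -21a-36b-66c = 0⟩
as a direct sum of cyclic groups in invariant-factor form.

rank_ℚ(R)=2; free=4−2=2
SNF(R) diag = [3, 9] → torsion [3, 9]

Answer: M ≅ ℤ^2 ⊕ ℤ/3 ⊕ ℤ/9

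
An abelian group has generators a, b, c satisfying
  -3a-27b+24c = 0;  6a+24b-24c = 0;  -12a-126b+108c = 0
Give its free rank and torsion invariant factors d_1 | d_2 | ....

rank_ℚ(R)=3; free=3−3=0
SNF(R) diag = [3, 6, 12] → torsion [3, 6, 12]

Answer: M ≅ ℤ/3 ⊕ ℤ/6 ⊕ ℤ/12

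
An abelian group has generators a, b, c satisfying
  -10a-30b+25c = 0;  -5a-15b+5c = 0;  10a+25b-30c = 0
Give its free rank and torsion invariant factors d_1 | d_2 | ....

rank_ℚ(R)=3; free=3−3=0
SNF(R) diag = [5, 5, 15] → torsion [5, 5, 15]

Answer: M ≅ ℤ/5 ⊕ ℤ/5 ⊕ ℤ/15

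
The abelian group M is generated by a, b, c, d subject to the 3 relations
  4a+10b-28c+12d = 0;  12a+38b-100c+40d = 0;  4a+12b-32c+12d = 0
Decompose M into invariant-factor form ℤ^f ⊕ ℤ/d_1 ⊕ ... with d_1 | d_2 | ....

Answer: M ≅ ℤ^1 ⊕ ℤ/2 ⊕ ℤ/4 ⊕ ℤ/4

Derivation:
rank_ℚ(R)=3; free=4−3=1
SNF(R) diag = [2, 4, 4] → torsion [2, 4, 4]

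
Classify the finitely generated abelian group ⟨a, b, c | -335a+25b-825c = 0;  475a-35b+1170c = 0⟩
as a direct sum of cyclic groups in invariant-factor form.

Answer: M ≅ ℤ^1 ⊕ ℤ/5 ⊕ ℤ/15

Derivation:
rank_ℚ(R)=2; free=3−2=1
SNF(R) diag = [5, 15] → torsion [5, 15]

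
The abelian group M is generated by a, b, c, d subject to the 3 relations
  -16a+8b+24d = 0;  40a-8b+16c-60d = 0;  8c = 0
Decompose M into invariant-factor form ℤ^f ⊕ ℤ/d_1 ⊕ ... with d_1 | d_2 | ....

rank_ℚ(R)=3; free=4−3=1
SNF(R) diag = [4, 8, 24] → torsion [4, 8, 24]

Answer: M ≅ ℤ^1 ⊕ ℤ/4 ⊕ ℤ/8 ⊕ ℤ/24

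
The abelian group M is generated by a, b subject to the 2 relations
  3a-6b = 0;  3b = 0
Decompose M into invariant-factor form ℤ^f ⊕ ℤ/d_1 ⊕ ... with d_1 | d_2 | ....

rank_ℚ(R)=2; free=2−2=0
SNF(R) diag = [3, 3] → torsion [3, 3]

Answer: M ≅ ℤ/3 ⊕ ℤ/3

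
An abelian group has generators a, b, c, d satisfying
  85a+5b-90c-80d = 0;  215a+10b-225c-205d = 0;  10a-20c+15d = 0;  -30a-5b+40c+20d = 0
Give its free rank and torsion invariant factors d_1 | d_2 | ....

rank_ℚ(R)=4; free=4−4=0
SNF(R) diag = [5, 5, 15, 45] → torsion [5, 5, 15, 45]

Answer: M ≅ ℤ/5 ⊕ ℤ/5 ⊕ ℤ/15 ⊕ ℤ/45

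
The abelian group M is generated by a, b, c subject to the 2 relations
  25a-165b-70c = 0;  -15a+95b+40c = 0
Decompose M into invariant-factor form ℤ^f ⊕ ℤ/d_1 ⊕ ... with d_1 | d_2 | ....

Answer: M ≅ ℤ^1 ⊕ ℤ/5 ⊕ ℤ/10

Derivation:
rank_ℚ(R)=2; free=3−2=1
SNF(R) diag = [5, 10] → torsion [5, 10]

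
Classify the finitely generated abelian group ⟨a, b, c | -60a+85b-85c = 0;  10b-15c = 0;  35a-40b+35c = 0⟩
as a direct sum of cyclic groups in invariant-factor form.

rank_ℚ(R)=3; free=3−3=0
SNF(R) diag = [5, 5, 5] → torsion [5, 5, 5]

Answer: M ≅ ℤ/5 ⊕ ℤ/5 ⊕ ℤ/5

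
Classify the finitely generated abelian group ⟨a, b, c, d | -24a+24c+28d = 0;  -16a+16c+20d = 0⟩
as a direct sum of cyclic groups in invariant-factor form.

rank_ℚ(R)=2; free=4−2=2
SNF(R) diag = [4, 8] → torsion [4, 8]

Answer: M ≅ ℤ^2 ⊕ ℤ/4 ⊕ ℤ/8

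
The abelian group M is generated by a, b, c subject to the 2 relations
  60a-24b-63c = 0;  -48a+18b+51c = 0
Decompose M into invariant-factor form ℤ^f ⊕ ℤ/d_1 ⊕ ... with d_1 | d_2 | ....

rank_ℚ(R)=2; free=3−2=1
SNF(R) diag = [3, 6] → torsion [3, 6]

Answer: M ≅ ℤ^1 ⊕ ℤ/3 ⊕ ℤ/6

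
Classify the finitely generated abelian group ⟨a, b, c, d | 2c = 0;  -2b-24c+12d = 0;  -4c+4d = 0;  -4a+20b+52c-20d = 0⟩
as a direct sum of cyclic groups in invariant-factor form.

rank_ℚ(R)=4; free=4−4=0
SNF(R) diag = [2, 2, 4, 4] → torsion [2, 2, 4, 4]

Answer: M ≅ ℤ/2 ⊕ ℤ/2 ⊕ ℤ/4 ⊕ ℤ/4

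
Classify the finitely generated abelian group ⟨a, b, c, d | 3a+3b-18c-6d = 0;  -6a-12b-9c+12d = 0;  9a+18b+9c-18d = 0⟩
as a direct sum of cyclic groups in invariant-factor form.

Answer: M ≅ ℤ^1 ⊕ ℤ/3 ⊕ ℤ/3 ⊕ ℤ/9

Derivation:
rank_ℚ(R)=3; free=4−3=1
SNF(R) diag = [3, 3, 9] → torsion [3, 3, 9]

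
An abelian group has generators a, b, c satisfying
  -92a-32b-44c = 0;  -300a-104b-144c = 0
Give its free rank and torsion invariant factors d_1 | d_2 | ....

rank_ℚ(R)=2; free=3−2=1
SNF(R) diag = [4, 4] → torsion [4, 4]

Answer: M ≅ ℤ^1 ⊕ ℤ/4 ⊕ ℤ/4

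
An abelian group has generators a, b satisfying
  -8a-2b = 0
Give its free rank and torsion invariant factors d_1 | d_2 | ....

rank_ℚ(R)=1; free=2−1=1
SNF(R) diag = [2] → torsion [2]

Answer: M ≅ ℤ^1 ⊕ ℤ/2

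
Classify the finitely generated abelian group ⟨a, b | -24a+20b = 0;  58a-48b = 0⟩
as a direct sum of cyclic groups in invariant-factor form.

rank_ℚ(R)=2; free=2−2=0
SNF(R) diag = [2, 4] → torsion [2, 4]

Answer: M ≅ ℤ/2 ⊕ ℤ/4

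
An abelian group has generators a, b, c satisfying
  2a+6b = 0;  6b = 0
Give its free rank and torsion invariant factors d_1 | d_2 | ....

rank_ℚ(R)=2; free=3−2=1
SNF(R) diag = [2, 6] → torsion [2, 6]

Answer: M ≅ ℤ^1 ⊕ ℤ/2 ⊕ ℤ/6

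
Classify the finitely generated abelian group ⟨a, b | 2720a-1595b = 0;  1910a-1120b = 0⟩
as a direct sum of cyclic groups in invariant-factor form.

rank_ℚ(R)=2; free=2−2=0
SNF(R) diag = [5, 10] → torsion [5, 10]

Answer: M ≅ ℤ/5 ⊕ ℤ/10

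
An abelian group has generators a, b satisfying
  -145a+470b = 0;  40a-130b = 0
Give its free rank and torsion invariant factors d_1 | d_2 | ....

Answer: M ≅ ℤ/5 ⊕ ℤ/10

Derivation:
rank_ℚ(R)=2; free=2−2=0
SNF(R) diag = [5, 10] → torsion [5, 10]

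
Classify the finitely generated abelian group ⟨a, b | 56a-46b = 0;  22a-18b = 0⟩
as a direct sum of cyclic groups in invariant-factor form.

Answer: M ≅ ℤ/2 ⊕ ℤ/2

Derivation:
rank_ℚ(R)=2; free=2−2=0
SNF(R) diag = [2, 2] → torsion [2, 2]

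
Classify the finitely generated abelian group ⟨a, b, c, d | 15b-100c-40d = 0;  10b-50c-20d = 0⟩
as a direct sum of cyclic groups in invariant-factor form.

Answer: M ≅ ℤ^2 ⊕ ℤ/5 ⊕ ℤ/10

Derivation:
rank_ℚ(R)=2; free=4−2=2
SNF(R) diag = [5, 10] → torsion [5, 10]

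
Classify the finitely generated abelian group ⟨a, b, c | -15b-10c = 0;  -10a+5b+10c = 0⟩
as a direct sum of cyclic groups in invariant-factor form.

rank_ℚ(R)=2; free=3−2=1
SNF(R) diag = [5, 10] → torsion [5, 10]

Answer: M ≅ ℤ^1 ⊕ ℤ/5 ⊕ ℤ/10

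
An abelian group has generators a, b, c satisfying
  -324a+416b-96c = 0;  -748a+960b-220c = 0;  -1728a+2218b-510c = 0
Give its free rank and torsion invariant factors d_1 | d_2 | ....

Answer: M ≅ ℤ/2 ⊕ ℤ/4 ⊕ ℤ/12

Derivation:
rank_ℚ(R)=3; free=3−3=0
SNF(R) diag = [2, 4, 12] → torsion [2, 4, 12]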